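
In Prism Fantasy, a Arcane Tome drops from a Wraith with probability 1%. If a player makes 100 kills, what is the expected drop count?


Expected drops = kills * (drop_rate / 100)
= 100 * (1 / 100)
= 100 * 0.01
= 1.0

1.0 drops


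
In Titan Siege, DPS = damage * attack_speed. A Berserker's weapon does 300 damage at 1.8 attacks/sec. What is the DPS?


DPS = damage * attack_speed
= 300 * 1.8
= 540.0

540.0 DPS


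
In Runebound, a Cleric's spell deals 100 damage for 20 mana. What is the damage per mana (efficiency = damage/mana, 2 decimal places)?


Efficiency = damage / mana
= 100 / 20
= 5.00

5.00 dmg/mana


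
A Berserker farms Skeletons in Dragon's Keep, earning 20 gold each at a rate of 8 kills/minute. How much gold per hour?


Gold per minute = 20 * 8 = 160
Gold per hour = 160 * 60 = 9600

9600 gold/hour


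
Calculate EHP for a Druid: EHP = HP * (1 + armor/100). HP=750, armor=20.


EHP = 750 * (1 + 20/100)
= 750 * (1 + 0.2)
= 750 * 1.2
= 900.0

900.0 EHP


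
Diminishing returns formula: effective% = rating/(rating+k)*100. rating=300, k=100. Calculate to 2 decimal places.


effective% = rating / (rating + k) * 100
= 300 / (300 + 100) * 100
= 300 / 400 * 100
= 0.75 * 100
= 75.00%

75.00%


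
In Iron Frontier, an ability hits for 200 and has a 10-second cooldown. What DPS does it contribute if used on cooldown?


DPS = damage / cooldown
= 200 / 10
= 20.00

20.00 DPS


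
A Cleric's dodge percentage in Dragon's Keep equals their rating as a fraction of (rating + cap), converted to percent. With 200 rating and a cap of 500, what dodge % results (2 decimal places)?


dodge% = 200 / (200 + 500) * 100
= 200 / 700 * 100
= 0.285714 * 100
= 28.57%

28.57%


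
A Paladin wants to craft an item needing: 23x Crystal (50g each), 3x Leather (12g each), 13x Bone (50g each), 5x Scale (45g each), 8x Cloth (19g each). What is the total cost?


Cost breakdown:
  Crystal: 23 * 50 = 1150
  Leather: 3 * 12 = 36
  Bone: 13 * 50 = 650
  Scale: 5 * 45 = 225
  Cloth: 8 * 19 = 152
Total = 1150 + 36 + 650 + 225 + 152 = 2213

2213 gold


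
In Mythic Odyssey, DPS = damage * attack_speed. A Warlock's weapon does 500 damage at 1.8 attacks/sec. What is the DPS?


DPS = damage * attack_speed
= 500 * 1.8
= 900.0

900.0 DPS


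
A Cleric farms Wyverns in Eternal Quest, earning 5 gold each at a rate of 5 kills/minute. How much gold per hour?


Gold per minute = 5 * 5 = 25
Gold per hour = 25 * 60 = 1500

1500 gold/hour


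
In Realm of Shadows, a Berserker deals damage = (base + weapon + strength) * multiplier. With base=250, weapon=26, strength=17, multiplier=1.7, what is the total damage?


Sum base + weapon + str = 250 + 26 + 17 = 293
Multiply by 1.7:
293 * 1.7 = 498.1

498.1 damage


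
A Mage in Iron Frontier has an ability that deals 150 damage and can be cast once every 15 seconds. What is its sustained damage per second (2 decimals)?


DPS = damage / cooldown
= 150 / 15
= 10.00

10.00 DPS


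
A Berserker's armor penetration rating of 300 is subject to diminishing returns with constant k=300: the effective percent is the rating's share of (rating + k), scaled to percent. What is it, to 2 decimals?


effective% = rating / (rating + k) * 100
= 300 / (300 + 300) * 100
= 300 / 600 * 100
= 0.5 * 100
= 50.00%

50.00%


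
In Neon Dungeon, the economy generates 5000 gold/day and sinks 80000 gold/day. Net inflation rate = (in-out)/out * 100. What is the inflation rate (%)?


Net gold = 5000 - 80000 = -75000
Inflation rate = net / sunk * 100 = -75000 / 80000 * 100
= -0.9375 * 100
= -93.75%

-93.75%


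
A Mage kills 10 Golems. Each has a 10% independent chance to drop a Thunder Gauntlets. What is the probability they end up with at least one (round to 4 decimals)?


P(at least one) = 1 - P(none) = 1 - (1-p)^n
p = 10/100 = 0.1
1 - p = 0.9
(1 - p)^10 = 0.9^10 = 0.348678
P(at least one) = 1 - 0.348678 = 0.6513

0.6513


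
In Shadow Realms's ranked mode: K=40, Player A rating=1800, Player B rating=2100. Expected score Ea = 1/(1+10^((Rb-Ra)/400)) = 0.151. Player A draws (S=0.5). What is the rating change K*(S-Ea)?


Elo update: delta = K * (S - Ea), where S = 0.5 (draws)
S - Ea = 0.5 - 0.151 = 0.349
Rating change = 40 * 0.349
= 13.96

13.96 rating points


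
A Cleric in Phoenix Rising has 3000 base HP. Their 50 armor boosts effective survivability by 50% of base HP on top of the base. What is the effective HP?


EHP = 3000 * (1 + 50/100)
= 3000 * (1 + 0.5)
= 3000 * 1.5
= 4500.0

4500.0 EHP


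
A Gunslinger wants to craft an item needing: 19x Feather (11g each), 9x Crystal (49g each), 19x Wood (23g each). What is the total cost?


Cost breakdown:
  Feather: 19 * 11 = 209
  Crystal: 9 * 49 = 441
  Wood: 19 * 23 = 437
Total = 209 + 441 + 437 = 1087

1087 gold


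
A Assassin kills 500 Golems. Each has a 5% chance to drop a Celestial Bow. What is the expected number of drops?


Expected drops = kills * (drop_rate / 100)
= 500 * (5 / 100)
= 500 * 0.05
= 25.0

25.0 drops


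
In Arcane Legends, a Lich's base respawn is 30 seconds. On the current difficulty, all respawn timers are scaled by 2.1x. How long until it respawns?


Respawn time = base * multiplier
= 30 * 2.1
= 63.0 seconds

63.0 seconds


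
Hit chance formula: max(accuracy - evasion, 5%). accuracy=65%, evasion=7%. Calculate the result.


accuracy - evasion = 65 - 7 = 58
Apply floor: max(58, 5) = 58
Hit chance = 58%

58%


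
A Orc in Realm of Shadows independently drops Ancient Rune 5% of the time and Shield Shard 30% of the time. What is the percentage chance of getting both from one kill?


For independent events, P(both) = P(A) * P(B)
= 5% * 30%
= 150 / 100 %
= 1.5%

1.5%


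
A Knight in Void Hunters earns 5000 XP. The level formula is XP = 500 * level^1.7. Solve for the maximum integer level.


XP = 500 * level^1.7, so level = (XP / 500)^(1/1.7)
= (5000 / 500)^(1/1.7)
= 10.0^0.5882
= 3.8747
Floor: level = 3

level 3


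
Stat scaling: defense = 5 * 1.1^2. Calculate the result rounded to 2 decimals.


value = base * growth^level
= 5 * 1.1^2
= 5 * 1.21
= 6.05

6.05 defense


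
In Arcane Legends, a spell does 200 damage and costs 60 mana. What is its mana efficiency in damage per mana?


Efficiency = damage / mana
= 200 / 60
= 3.33

3.33 dmg/mana


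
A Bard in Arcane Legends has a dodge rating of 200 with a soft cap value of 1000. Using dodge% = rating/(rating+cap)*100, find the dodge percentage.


dodge% = 200 / (200 + 1000) * 100
= 200 / 1200 * 100
= 0.166667 * 100
= 16.67%

16.67%


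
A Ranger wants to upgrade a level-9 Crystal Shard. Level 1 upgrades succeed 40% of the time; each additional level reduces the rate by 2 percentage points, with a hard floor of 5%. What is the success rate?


raw_rate = 40 - 2 * (9 - 1)
= 40 - 2 * 8
= 40 - 16
= 24
Apply floor: max(24, 5) = 24%

24%


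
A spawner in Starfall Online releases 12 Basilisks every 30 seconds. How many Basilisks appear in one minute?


Spawns per minute = count * (60 / interval)
= 12 * (60 / 30)
= 12 * 2.0
= 24.0

24.0 per minute


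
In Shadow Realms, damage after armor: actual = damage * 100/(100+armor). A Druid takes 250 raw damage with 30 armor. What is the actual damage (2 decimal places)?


actual = 250 * 100 / (100 + 30)
= 250 * 100 / 130
= 25000 / 130
= 192.31

192.31 damage


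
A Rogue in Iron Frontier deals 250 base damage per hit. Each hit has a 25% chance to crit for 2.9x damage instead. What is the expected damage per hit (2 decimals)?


E[dmg] = base * (1 + crit_chance * (crit_mult - 1))
cc as decimal = 25/100 = 0.25
cm - 1 = 2.9 - 1 = 1.9
Bonus factor = 0.25 * 1.9 = 0.475
Total multiplier = 1 + 0.475 = 1.475
Expected damage = 250 * 1.475 = 368.75

368.75 damage


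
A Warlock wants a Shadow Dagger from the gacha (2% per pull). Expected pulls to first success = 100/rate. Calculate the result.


Expected pulls for a geometric distribution = 1/p = 100 / rate%
= 100 / 2
= 50.0

50.0 pulls


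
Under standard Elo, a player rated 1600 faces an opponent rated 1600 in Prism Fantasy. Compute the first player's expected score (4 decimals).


Elo expected score: Ea = 1/(1 + 10^((Rb-Ra)/400))
Rb - Ra = 1600 - 1600 = 0
(Rb-Ra)/400 = 0/400 = 0.0
10^0.0 = 1.0
Ea = 1/(1 + 1.0) = 1/2.0 = 0.5000

0.5000


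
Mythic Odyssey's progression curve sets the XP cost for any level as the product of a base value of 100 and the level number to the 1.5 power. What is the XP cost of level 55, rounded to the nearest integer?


XP = 100 * level^1.5
Substitute level = 55:
XP = 100 * 55^1.5
= 100 * 407.8909
= 40789

40789 XP


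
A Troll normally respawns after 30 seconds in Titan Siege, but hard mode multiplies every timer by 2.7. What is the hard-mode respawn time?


Respawn time = base * multiplier
= 30 * 2.7
= 81.0 seconds

81.0 seconds


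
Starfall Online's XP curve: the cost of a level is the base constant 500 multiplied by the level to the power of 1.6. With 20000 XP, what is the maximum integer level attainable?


XP = 500 * level^1.6, so level = (XP / 500)^(1/1.6)
= (20000 / 500)^(1/1.6)
= 40.0^0.625
= 10.0297
Floor: level = 10

level 10


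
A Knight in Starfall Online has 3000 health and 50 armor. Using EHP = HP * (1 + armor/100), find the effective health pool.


EHP = 3000 * (1 + 50/100)
= 3000 * (1 + 0.5)
= 3000 * 1.5
= 4500.0

4500.0 EHP


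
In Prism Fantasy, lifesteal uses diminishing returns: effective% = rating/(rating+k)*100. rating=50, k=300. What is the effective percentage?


effective% = rating / (rating + k) * 100
= 50 / (50 + 300) * 100
= 50 / 350 * 100
= 0.142857 * 100
= 14.29%

14.29%


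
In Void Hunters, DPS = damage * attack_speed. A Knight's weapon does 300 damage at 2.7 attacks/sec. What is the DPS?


DPS = damage * attack_speed
= 300 * 2.7
= 810.0

810.0 DPS


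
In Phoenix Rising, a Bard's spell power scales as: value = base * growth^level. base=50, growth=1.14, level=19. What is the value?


value = base * growth^level
= 50 * 1.14^19
= 50 * 12.055693
= 602.78

602.78 spell power


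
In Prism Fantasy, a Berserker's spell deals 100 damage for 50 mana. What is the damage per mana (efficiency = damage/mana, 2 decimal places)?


Efficiency = damage / mana
= 100 / 50
= 2.00

2.00 dmg/mana


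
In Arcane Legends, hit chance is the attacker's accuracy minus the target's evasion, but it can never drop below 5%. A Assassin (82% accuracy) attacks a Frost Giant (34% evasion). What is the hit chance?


accuracy - evasion = 82 - 34 = 48
Apply floor: max(48, 5) = 48
Hit chance = 48%

48%


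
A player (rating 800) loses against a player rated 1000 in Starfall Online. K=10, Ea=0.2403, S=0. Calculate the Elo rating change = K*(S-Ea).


Elo update: delta = K * (S - Ea), where S = 0 (loses)
S - Ea = 0 - 0.2403 = -0.2403
Rating change = 10 * -0.2403
= -2.40

-2.40 rating points


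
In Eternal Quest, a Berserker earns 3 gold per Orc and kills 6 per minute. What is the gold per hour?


Gold per minute = 3 * 6 = 18
Gold per hour = 18 * 60 = 1080

1080 gold/hour


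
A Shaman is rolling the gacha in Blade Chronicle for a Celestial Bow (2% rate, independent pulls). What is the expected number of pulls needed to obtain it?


Expected pulls for a geometric distribution = 1/p = 100 / rate%
= 100 / 2
= 50.0

50.0 pulls


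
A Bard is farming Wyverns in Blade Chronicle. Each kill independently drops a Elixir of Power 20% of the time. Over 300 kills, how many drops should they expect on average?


Expected drops = kills * (drop_rate / 100)
= 300 * (20 / 100)
= 300 * 0.2
= 60.0

60.0 drops


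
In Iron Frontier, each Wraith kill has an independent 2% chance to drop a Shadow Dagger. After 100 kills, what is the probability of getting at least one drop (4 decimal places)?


P(at least one) = 1 - P(none) = 1 - (1-p)^n
p = 2/100 = 0.02
1 - p = 0.98
(1 - p)^100 = 0.98^100 = 0.132620
P(at least one) = 1 - 0.132620 = 0.8674

0.8674


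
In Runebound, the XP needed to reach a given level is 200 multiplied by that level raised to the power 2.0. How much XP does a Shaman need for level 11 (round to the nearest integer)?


XP = 200 * level^2.0
Substitute level = 11:
XP = 200 * 11^2.0
= 200 * 121.0
= 24200

24200 XP


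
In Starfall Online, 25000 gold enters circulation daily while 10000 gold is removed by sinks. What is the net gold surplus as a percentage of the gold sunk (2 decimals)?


Net gold = 25000 - 10000 = 15000
Inflation rate = net / sunk * 100 = 15000 / 10000 * 100
= 1.5 * 100
= 150.00%

150.00%


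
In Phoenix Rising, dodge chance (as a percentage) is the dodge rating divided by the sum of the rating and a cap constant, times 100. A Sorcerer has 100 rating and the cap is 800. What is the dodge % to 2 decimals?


dodge% = 100 / (100 + 800) * 100
= 100 / 900 * 100
= 0.111111 * 100
= 11.11%

11.11%


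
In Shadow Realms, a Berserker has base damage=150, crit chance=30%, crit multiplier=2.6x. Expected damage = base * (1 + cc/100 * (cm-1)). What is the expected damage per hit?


E[dmg] = base * (1 + crit_chance * (crit_mult - 1))
cc as decimal = 30/100 = 0.3
cm - 1 = 2.6 - 1 = 1.6
Bonus factor = 0.3 * 1.6 = 0.48
Total multiplier = 1 + 0.48 = 1.48
Expected damage = 150 * 1.48 = 222.00

222.00 damage


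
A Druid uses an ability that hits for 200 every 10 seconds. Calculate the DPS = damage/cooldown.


DPS = damage / cooldown
= 200 / 10
= 20.00

20.00 DPS


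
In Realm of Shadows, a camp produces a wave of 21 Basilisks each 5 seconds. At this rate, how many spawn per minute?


Spawns per minute = count * (60 / interval)
= 21 * (60 / 5)
= 21 * 12.0
= 252.0

252.0 per minute


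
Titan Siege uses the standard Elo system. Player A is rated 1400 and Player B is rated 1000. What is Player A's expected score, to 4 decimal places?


Elo expected score: Ea = 1/(1 + 10^((Rb-Ra)/400))
Rb - Ra = 1000 - 1400 = -400
(Rb-Ra)/400 = -400/400 = -1.0
10^-1.0 = 0.1
Ea = 1/(1 + 0.1) = 1/1.1 = 0.9091

0.9091


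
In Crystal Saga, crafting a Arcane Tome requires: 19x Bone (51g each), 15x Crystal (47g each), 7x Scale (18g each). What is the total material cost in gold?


Cost breakdown:
  Bone: 19 * 51 = 969
  Crystal: 15 * 47 = 705
  Scale: 7 * 18 = 126
Total = 969 + 705 + 126 = 1800

1800 gold


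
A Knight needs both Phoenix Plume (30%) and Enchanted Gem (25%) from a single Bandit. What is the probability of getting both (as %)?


For independent events, P(both) = P(A) * P(B)
= 30% * 25%
= 750 / 100 %
= 7.5%

7.5%


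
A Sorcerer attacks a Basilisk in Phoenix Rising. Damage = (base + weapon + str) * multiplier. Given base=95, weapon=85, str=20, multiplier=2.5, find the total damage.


Sum base + weapon + str = 95 + 85 + 20 = 200
Multiply by 2.5:
200 * 2.5 = 500.0

500.0 damage


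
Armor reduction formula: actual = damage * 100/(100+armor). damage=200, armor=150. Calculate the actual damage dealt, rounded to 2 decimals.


actual = 200 * 100 / (100 + 150)
= 200 * 100 / 250
= 20000 / 250
= 80.00

80.00 damage


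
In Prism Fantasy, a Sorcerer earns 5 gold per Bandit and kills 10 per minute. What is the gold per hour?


Gold per minute = 5 * 10 = 50
Gold per hour = 50 * 60 = 3000

3000 gold/hour


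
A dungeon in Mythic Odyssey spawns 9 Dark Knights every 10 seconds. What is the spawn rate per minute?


Spawns per minute = count * (60 / interval)
= 9 * (60 / 10)
= 9 * 6.0
= 54.0

54.0 per minute


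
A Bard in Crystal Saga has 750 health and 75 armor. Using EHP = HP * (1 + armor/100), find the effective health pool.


EHP = 750 * (1 + 75/100)
= 750 * (1 + 0.75)
= 750 * 1.75
= 1312.5

1312.5 EHP


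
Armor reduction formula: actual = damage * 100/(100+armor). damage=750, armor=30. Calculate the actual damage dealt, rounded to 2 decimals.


actual = 750 * 100 / (100 + 30)
= 750 * 100 / 130
= 75000 / 130
= 576.92

576.92 damage


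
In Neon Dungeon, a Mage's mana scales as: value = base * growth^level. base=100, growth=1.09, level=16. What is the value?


value = base * growth^level
= 100 * 1.09^16
= 100 * 3.970306
= 397.03

397.03 mana


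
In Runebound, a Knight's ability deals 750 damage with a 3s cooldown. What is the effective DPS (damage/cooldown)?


DPS = damage / cooldown
= 750 / 3
= 250.00

250.00 DPS


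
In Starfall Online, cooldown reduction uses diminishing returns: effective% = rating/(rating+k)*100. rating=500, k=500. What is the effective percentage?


effective% = rating / (rating + k) * 100
= 500 / (500 + 500) * 100
= 500 / 1000 * 100
= 0.5 * 100
= 50.00%

50.00%


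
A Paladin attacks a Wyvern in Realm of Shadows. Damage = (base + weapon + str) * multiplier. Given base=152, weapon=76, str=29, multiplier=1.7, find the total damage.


Sum base + weapon + str = 152 + 76 + 29 = 257
Multiply by 1.7:
257 * 1.7 = 436.9

436.9 damage


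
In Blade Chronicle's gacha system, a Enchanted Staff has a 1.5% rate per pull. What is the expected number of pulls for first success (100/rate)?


Expected pulls for a geometric distribution = 1/p = 100 / rate%
= 100 / 1.5
= 66.67

66.67 pulls


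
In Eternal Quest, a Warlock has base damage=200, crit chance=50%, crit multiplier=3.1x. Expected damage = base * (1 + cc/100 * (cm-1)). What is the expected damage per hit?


E[dmg] = base * (1 + crit_chance * (crit_mult - 1))
cc as decimal = 50/100 = 0.5
cm - 1 = 3.1 - 1 = 2.1
Bonus factor = 0.5 * 2.1 = 1.05
Total multiplier = 1 + 1.05 = 2.05
Expected damage = 200 * 2.05 = 410.00

410.00 damage


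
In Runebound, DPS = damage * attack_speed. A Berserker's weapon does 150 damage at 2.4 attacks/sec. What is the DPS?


DPS = damage * attack_speed
= 150 * 2.4
= 360.0

360.0 DPS


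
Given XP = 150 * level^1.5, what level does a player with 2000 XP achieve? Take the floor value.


XP = 150 * level^1.5, so level = (XP / 150)^(1/1.5)
= (2000 / 150)^(1/1.5)
= 13.3333^0.6667
= 5.6229
Floor: level = 5

level 5


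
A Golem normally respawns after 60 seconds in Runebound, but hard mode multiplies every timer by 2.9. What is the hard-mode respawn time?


Respawn time = base * multiplier
= 60 * 2.9
= 174.0 seconds

174.0 seconds


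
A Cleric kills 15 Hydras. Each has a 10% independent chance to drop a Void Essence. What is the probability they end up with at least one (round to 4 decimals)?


P(at least one) = 1 - P(none) = 1 - (1-p)^n
p = 10/100 = 0.1
1 - p = 0.9
(1 - p)^15 = 0.9^15 = 0.205891
P(at least one) = 1 - 0.205891 = 0.7941

0.7941


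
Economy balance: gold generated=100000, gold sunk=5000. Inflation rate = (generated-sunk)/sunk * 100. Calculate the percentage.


Net gold = 100000 - 5000 = 95000
Inflation rate = net / sunk * 100 = 95000 / 5000 * 100
= 19.0 * 100
= 1900.00%

1900.00%


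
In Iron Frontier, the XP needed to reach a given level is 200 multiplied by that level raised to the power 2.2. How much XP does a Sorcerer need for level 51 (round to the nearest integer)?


XP = 200 * level^2.2
Substitute level = 51:
XP = 200 * 51^2.2
= 200 * 5710.2403
= 1142048

1142048 XP


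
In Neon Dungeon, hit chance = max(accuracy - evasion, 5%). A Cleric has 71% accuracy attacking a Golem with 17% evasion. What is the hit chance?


accuracy - evasion = 71 - 17 = 54
Apply floor: max(54, 5) = 54
Hit chance = 54%

54%


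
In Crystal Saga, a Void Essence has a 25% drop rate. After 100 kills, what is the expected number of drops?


Expected drops = kills * (drop_rate / 100)
= 100 * (25 / 100)
= 100 * 0.25
= 25.0

25.0 drops


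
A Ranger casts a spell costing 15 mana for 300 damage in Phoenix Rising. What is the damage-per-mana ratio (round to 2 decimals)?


Efficiency = damage / mana
= 300 / 15
= 20.00

20.00 dmg/mana


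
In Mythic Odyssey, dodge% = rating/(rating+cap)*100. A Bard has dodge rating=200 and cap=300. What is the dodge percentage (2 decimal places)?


dodge% = 200 / (200 + 300) * 100
= 200 / 500 * 100
= 0.4 * 100
= 40.00%

40.00%


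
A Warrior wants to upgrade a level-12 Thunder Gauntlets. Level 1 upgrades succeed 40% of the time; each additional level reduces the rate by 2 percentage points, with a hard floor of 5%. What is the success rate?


raw_rate = 40 - 2 * (12 - 1)
= 40 - 2 * 11
= 40 - 22
= 18
Apply floor: max(18, 5) = 18%

18%


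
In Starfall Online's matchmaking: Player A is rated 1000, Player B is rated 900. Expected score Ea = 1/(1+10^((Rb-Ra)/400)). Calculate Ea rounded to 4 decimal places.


Elo expected score: Ea = 1/(1 + 10^((Rb-Ra)/400))
Rb - Ra = 900 - 1000 = -100
(Rb-Ra)/400 = -100/400 = -0.25
10^-0.25 = 0.562341
Ea = 1/(1 + 0.562341) = 1/1.562341 = 0.6401

0.6401


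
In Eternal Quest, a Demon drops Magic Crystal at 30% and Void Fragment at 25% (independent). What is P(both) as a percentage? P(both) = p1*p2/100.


For independent events, P(both) = P(A) * P(B)
= 30% * 25%
= 750 / 100 %
= 7.5%

7.5%


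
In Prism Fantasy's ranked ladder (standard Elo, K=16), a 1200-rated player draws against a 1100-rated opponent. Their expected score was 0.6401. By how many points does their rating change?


Elo update: delta = K * (S - Ea), where S = 0.5 (draws)
S - Ea = 0.5 - 0.6401 = -0.1401
Rating change = 16 * -0.1401
= -2.24

-2.24 rating points


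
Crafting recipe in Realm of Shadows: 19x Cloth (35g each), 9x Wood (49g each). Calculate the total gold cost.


Cost breakdown:
  Cloth: 19 * 35 = 665
  Wood: 9 * 49 = 441
Total = 665 + 441 = 1106

1106 gold


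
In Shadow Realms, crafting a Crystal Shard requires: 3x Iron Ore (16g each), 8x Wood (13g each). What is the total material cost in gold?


Cost breakdown:
  Iron Ore: 3 * 16 = 48
  Wood: 8 * 13 = 104
Total = 48 + 104 = 152

152 gold


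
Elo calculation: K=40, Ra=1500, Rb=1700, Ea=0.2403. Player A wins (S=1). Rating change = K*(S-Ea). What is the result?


Elo update: delta = K * (S - Ea), where S = 1 (wins)
S - Ea = 1 - 0.2403 = 0.7597
Rating change = 40 * 0.7597
= 30.39

30.39 rating points


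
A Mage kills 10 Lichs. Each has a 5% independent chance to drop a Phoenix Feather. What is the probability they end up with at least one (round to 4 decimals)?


P(at least one) = 1 - P(none) = 1 - (1-p)^n
p = 5/100 = 0.05
1 - p = 0.95
(1 - p)^10 = 0.95^10 = 0.598737
P(at least one) = 1 - 0.598737 = 0.4013

0.4013


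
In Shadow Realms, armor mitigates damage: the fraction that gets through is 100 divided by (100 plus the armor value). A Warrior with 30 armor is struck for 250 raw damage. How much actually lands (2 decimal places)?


actual = 250 * 100 / (100 + 30)
= 250 * 100 / 130
= 25000 / 130
= 192.31

192.31 damage


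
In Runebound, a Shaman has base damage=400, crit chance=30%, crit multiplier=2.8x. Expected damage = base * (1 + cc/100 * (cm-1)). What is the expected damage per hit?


E[dmg] = base * (1 + crit_chance * (crit_mult - 1))
cc as decimal = 30/100 = 0.3
cm - 1 = 2.8 - 1 = 1.8
Bonus factor = 0.3 * 1.8 = 0.54
Total multiplier = 1 + 0.54 = 1.54
Expected damage = 400 * 1.54 = 616.00

616.00 damage


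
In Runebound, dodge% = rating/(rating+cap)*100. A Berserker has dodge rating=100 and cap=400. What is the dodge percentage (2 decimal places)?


dodge% = 100 / (100 + 400) * 100
= 100 / 500 * 100
= 0.2 * 100
= 20.00%

20.00%


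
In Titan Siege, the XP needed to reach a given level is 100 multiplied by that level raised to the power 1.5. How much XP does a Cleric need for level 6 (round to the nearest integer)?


XP = 100 * level^1.5
Substitute level = 6:
XP = 100 * 6^1.5
= 100 * 14.6969
= 1470

1470 XP


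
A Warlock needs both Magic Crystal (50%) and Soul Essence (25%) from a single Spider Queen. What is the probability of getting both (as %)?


For independent events, P(both) = P(A) * P(B)
= 50% * 25%
= 1250 / 100 %
= 12.5%

12.5%


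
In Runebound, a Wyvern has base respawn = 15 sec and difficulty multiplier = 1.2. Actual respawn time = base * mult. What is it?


Respawn time = base * multiplier
= 15 * 1.2
= 18.0 seconds

18.0 seconds


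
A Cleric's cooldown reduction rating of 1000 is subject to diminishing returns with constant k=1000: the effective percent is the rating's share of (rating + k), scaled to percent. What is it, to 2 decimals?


effective% = rating / (rating + k) * 100
= 1000 / (1000 + 1000) * 100
= 1000 / 2000 * 100
= 0.5 * 100
= 50.00%

50.00%


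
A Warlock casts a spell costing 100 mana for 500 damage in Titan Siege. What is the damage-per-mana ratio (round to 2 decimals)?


Efficiency = damage / mana
= 500 / 100
= 5.00

5.00 dmg/mana


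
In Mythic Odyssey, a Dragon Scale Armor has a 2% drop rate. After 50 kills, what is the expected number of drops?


Expected drops = kills * (drop_rate / 100)
= 50 * (2 / 100)
= 50 * 0.02
= 1.0

1.0 drops


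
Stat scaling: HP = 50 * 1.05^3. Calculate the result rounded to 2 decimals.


value = base * growth^level
= 50 * 1.05^3
= 50 * 1.157625
= 57.88

57.88 HP


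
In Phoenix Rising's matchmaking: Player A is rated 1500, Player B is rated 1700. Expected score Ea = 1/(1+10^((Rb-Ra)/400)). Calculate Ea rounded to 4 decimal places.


Elo expected score: Ea = 1/(1 + 10^((Rb-Ra)/400))
Rb - Ra = 1700 - 1500 = 200
(Rb-Ra)/400 = 200/400 = 0.5
10^0.5 = 3.162278
Ea = 1/(1 + 3.162278) = 1/4.162278 = 0.2403

0.2403


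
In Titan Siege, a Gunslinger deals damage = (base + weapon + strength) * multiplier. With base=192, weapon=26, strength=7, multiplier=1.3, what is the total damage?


Sum base + weapon + str = 192 + 26 + 7 = 225
Multiply by 1.3:
225 * 1.3 = 292.5

292.5 damage


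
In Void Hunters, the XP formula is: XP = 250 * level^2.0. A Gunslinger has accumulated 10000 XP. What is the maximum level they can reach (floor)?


XP = 250 * level^2.0, so level = (XP / 250)^(1/2.0)
= (10000 / 250)^(1/2.0)
= 40.0^0.5
= 6.3246
Floor: level = 6

level 6


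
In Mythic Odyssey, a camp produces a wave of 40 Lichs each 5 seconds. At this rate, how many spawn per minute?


Spawns per minute = count * (60 / interval)
= 40 * (60 / 5)
= 40 * 12.0
= 480.0

480.0 per minute


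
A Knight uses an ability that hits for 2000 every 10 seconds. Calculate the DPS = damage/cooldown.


DPS = damage / cooldown
= 2000 / 10
= 200.00

200.00 DPS


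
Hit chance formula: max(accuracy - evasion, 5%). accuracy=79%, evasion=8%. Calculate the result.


accuracy - evasion = 79 - 8 = 71
Apply floor: max(71, 5) = 71
Hit chance = 71%

71%


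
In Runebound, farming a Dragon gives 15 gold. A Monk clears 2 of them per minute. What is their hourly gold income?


Gold per minute = 15 * 2 = 30
Gold per hour = 30 * 60 = 1800

1800 gold/hour


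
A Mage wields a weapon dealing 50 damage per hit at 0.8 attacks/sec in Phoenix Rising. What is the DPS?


DPS = damage * attack_speed
= 50 * 0.8
= 40.0

40.0 DPS


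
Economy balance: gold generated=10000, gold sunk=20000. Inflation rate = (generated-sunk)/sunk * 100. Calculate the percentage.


Net gold = 10000 - 20000 = -10000
Inflation rate = net / sunk * 100 = -10000 / 20000 * 100
= -0.5 * 100
= -50.00%

-50.00%


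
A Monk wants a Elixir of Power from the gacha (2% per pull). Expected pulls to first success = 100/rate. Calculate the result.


Expected pulls for a geometric distribution = 1/p = 100 / rate%
= 100 / 2
= 50.0

50.0 pulls


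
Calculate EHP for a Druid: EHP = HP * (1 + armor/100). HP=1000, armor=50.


EHP = 1000 * (1 + 50/100)
= 1000 * (1 + 0.5)
= 1000 * 1.5
= 1500.0

1500.0 EHP


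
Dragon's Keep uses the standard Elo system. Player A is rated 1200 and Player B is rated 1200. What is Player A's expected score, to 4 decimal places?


Elo expected score: Ea = 1/(1 + 10^((Rb-Ra)/400))
Rb - Ra = 1200 - 1200 = 0
(Rb-Ra)/400 = 0/400 = 0.0
10^0.0 = 1.0
Ea = 1/(1 + 1.0) = 1/2.0 = 0.5000

0.5000


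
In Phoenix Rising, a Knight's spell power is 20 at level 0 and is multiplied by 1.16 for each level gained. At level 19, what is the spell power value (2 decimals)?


value = base * growth^level
= 20 * 1.16^19
= 20 * 16.776517
= 335.53

335.53 spell power


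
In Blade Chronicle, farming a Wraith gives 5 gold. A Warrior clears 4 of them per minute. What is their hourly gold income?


Gold per minute = 5 * 4 = 20
Gold per hour = 20 * 60 = 1200

1200 gold/hour


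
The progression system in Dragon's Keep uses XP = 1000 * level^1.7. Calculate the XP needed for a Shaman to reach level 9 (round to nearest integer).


XP = 1000 * level^1.7
Substitute level = 9:
XP = 1000 * 9^1.7
= 1000 * 41.8998
= 41900

41900 XP


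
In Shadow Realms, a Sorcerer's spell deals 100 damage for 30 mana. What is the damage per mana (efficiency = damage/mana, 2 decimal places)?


Efficiency = damage / mana
= 100 / 30
= 3.33

3.33 dmg/mana


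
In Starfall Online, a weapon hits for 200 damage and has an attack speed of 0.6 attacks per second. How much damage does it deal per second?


DPS = damage * attack_speed
= 200 * 0.6
= 120.0

120.0 DPS


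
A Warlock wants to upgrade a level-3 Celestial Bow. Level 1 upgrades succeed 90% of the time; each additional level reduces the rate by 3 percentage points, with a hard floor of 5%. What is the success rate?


raw_rate = 90 - 3 * (3 - 1)
= 90 - 3 * 2
= 90 - 6
= 84
Apply floor: max(84, 5) = 84%

84%


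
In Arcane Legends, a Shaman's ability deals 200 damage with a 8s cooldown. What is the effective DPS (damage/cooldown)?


DPS = damage / cooldown
= 200 / 8
= 25.00

25.00 DPS


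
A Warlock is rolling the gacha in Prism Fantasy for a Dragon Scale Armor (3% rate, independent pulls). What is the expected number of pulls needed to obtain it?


Expected pulls for a geometric distribution = 1/p = 100 / rate%
= 100 / 3
= 33.33

33.33 pulls


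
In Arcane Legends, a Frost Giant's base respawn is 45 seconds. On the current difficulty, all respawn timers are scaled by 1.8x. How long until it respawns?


Respawn time = base * multiplier
= 45 * 1.8
= 81.0 seconds

81.0 seconds


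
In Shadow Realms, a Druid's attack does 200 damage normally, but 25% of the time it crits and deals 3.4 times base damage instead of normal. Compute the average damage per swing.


E[dmg] = base * (1 + crit_chance * (crit_mult - 1))
cc as decimal = 25/100 = 0.25
cm - 1 = 3.4 - 1 = 2.4
Bonus factor = 0.25 * 2.4 = 0.6
Total multiplier = 1 + 0.6 = 1.6
Expected damage = 200 * 1.6 = 320.00

320.00 damage


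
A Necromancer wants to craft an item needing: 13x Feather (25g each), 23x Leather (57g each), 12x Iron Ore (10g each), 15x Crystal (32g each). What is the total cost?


Cost breakdown:
  Feather: 13 * 25 = 325
  Leather: 23 * 57 = 1311
  Iron Ore: 12 * 10 = 120
  Crystal: 15 * 32 = 480
Total = 325 + 1311 + 120 + 480 = 2236

2236 gold


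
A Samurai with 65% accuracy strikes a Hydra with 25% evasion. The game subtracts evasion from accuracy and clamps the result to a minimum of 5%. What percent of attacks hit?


accuracy - evasion = 65 - 25 = 40
Apply floor: max(40, 5) = 40
Hit chance = 40%

40%


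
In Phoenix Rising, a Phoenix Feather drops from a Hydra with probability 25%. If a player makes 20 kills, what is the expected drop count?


Expected drops = kills * (drop_rate / 100)
= 20 * (25 / 100)
= 20 * 0.25
= 5.0

5.0 drops


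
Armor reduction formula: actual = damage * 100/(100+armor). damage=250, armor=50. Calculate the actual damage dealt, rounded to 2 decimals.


actual = 250 * 100 / (100 + 50)
= 250 * 100 / 150
= 25000 / 150
= 166.67

166.67 damage


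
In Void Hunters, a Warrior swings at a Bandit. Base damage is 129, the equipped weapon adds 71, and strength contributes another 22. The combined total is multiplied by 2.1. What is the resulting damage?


Sum base + weapon + str = 129 + 71 + 22 = 222
Multiply by 2.1:
222 * 2.1 = 466.2

466.2 damage


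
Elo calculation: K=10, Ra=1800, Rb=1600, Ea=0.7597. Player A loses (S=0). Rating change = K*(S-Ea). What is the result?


Elo update: delta = K * (S - Ea), where S = 0 (loses)
S - Ea = 0 - 0.7597 = -0.7597
Rating change = 10 * -0.7597
= -7.60

-7.60 rating points


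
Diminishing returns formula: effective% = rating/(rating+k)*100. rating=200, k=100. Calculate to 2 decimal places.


effective% = rating / (rating + k) * 100
= 200 / (200 + 100) * 100
= 200 / 300 * 100
= 0.666667 * 100
= 66.67%

66.67%


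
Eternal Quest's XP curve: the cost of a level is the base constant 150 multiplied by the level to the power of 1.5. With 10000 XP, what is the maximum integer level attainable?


XP = 150 * level^1.5, so level = (XP / 150)^(1/1.5)
= (10000 / 150)^(1/1.5)
= 66.6667^0.6667
= 16.4414
Floor: level = 16

level 16


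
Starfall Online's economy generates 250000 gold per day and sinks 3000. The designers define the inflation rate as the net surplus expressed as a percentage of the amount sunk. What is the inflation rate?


Net gold = 250000 - 3000 = 247000
Inflation rate = net / sunk * 100 = 247000 / 3000 * 100
= 82.333333 * 100
= 8233.33%

8233.33%


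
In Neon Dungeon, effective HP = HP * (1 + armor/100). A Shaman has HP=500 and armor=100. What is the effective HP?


EHP = 500 * (1 + 100/100)
= 500 * (1 + 1.0)
= 500 * 2.0
= 1000.0

1000.0 EHP


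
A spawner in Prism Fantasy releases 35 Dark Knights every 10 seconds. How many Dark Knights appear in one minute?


Spawns per minute = count * (60 / interval)
= 35 * (60 / 10)
= 35 * 6.0
= 210.0

210.0 per minute


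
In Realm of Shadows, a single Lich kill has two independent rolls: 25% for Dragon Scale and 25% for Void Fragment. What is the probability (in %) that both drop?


For independent events, P(both) = P(A) * P(B)
= 25% * 25%
= 625 / 100 %
= 6.25%

6.25%


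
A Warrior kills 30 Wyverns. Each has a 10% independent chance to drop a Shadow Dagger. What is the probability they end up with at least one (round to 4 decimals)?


P(at least one) = 1 - P(none) = 1 - (1-p)^n
p = 10/100 = 0.1
1 - p = 0.9
(1 - p)^30 = 0.9^30 = 0.042391
P(at least one) = 1 - 0.042391 = 0.9576

0.9576


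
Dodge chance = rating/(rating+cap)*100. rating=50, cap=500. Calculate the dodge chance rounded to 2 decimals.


dodge% = 50 / (50 + 500) * 100
= 50 / 550 * 100
= 0.090909 * 100
= 9.09%

9.09%


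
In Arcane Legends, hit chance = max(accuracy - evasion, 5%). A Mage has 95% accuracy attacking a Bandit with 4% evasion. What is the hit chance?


accuracy - evasion = 95 - 4 = 91
Apply floor: max(91, 5) = 91
Hit chance = 91%

91%


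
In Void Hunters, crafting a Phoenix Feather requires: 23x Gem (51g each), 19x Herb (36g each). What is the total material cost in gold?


Cost breakdown:
  Gem: 23 * 51 = 1173
  Herb: 19 * 36 = 684
Total = 1173 + 684 = 1857

1857 gold


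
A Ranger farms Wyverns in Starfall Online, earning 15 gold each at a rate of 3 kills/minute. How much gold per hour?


Gold per minute = 15 * 3 = 45
Gold per hour = 45 * 60 = 2700

2700 gold/hour


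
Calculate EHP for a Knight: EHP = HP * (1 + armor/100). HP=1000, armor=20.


EHP = 1000 * (1 + 20/100)
= 1000 * (1 + 0.2)
= 1000 * 1.2
= 1200.0

1200.0 EHP


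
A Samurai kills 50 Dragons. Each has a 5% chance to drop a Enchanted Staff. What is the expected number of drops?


Expected drops = kills * (drop_rate / 100)
= 50 * (5 / 100)
= 50 * 0.05
= 2.5

2.5 drops


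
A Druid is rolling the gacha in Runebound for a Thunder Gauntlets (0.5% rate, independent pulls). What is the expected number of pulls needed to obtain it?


Expected pulls for a geometric distribution = 1/p = 100 / rate%
= 100 / 0.5
= 200.0

200.0 pulls


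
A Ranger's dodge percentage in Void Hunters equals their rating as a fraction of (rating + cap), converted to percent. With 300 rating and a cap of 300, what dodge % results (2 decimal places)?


dodge% = 300 / (300 + 300) * 100
= 300 / 600 * 100
= 0.5 * 100
= 50.00%

50.00%


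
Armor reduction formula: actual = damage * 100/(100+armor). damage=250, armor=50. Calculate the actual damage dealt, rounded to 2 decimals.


actual = 250 * 100 / (100 + 50)
= 250 * 100 / 150
= 25000 / 150
= 166.67

166.67 damage


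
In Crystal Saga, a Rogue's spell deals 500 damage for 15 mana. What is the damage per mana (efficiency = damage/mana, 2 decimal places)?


Efficiency = damage / mana
= 500 / 15
= 33.33

33.33 dmg/mana


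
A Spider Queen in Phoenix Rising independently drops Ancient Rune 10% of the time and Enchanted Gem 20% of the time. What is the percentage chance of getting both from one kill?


For independent events, P(both) = P(A) * P(B)
= 10% * 20%
= 200 / 100 %
= 2.0%

2.0%


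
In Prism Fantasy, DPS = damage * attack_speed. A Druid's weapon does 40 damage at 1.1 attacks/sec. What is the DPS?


DPS = damage * attack_speed
= 40 * 1.1
= 44.0

44.0 DPS


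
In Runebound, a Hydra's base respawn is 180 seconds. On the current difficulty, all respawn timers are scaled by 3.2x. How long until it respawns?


Respawn time = base * multiplier
= 180 * 3.2
= 576.0 seconds

576.0 seconds


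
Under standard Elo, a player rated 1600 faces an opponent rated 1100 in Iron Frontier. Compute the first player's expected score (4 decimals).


Elo expected score: Ea = 1/(1 + 10^((Rb-Ra)/400))
Rb - Ra = 1100 - 1600 = -500
(Rb-Ra)/400 = -500/400 = -1.25
10^-1.25 = 0.056234
Ea = 1/(1 + 0.056234) = 1/1.056234 = 0.9468

0.9468


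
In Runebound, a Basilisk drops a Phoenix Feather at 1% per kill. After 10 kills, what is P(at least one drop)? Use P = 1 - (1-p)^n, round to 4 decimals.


P(at least one) = 1 - P(none) = 1 - (1-p)^n
p = 1/100 = 0.01
1 - p = 0.99
(1 - p)^10 = 0.99^10 = 0.904382
P(at least one) = 1 - 0.904382 = 0.0956

0.0956


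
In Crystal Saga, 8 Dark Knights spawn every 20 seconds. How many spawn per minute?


Spawns per minute = count * (60 / interval)
= 8 * (60 / 20)
= 8 * 3.0
= 24.0

24.0 per minute


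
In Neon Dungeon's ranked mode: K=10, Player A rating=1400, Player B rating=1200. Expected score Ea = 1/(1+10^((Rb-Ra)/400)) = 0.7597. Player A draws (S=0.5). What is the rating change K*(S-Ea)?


Elo update: delta = K * (S - Ea), where S = 0.5 (draws)
S - Ea = 0.5 - 0.7597 = -0.2597
Rating change = 10 * -0.2597
= -2.60

-2.60 rating points


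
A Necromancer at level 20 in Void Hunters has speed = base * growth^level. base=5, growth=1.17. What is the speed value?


value = base * growth^level
= 5 * 1.17^20
= 5 * 23.105599
= 115.53

115.53 speed


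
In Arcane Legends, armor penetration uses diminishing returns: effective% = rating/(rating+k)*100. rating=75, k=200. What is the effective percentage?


effective% = rating / (rating + k) * 100
= 75 / (75 + 200) * 100
= 75 / 275 * 100
= 0.272727 * 100
= 27.27%

27.27%


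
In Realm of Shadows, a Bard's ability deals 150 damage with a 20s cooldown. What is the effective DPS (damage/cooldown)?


DPS = damage / cooldown
= 150 / 20
= 7.50

7.50 DPS


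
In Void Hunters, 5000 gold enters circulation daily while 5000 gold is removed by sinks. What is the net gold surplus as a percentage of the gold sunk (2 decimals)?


Net gold = 5000 - 5000 = 0
Inflation rate = net / sunk * 100 = 0 / 5000 * 100
= 0.0 * 100
= 0.00%

0.00%


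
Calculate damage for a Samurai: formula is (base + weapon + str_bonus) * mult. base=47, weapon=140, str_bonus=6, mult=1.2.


Sum base + weapon + str = 47 + 140 + 6 = 193
Multiply by 1.2:
193 * 1.2 = 231.6

231.6 damage


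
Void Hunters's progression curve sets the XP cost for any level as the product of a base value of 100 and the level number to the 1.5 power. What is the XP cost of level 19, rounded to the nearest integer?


XP = 100 * level^1.5
Substitute level = 19:
XP = 100 * 19^1.5
= 100 * 82.8191
= 8282

8282 XP


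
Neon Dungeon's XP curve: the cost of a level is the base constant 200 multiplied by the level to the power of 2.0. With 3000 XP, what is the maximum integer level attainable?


XP = 200 * level^2.0, so level = (XP / 200)^(1/2.0)
= (3000 / 200)^(1/2.0)
= 15.0^0.5
= 3.873
Floor: level = 3

level 3
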